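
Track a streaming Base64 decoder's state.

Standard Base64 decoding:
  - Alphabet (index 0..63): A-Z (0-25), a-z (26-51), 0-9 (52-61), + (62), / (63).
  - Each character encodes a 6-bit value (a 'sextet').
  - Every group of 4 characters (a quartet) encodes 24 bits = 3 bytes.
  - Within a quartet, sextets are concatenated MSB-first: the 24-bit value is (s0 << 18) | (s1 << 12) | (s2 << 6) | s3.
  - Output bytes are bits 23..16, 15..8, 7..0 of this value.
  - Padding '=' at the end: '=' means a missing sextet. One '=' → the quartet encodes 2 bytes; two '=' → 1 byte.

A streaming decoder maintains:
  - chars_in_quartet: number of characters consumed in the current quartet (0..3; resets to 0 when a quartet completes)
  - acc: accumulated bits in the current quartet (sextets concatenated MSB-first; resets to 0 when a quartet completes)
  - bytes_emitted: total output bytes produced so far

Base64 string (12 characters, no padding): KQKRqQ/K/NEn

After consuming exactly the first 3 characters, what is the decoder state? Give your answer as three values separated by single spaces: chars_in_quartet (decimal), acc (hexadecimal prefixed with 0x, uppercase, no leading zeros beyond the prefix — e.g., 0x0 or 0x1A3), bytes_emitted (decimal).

Answer: 3 0xA40A 0

Derivation:
After char 0 ('K'=10): chars_in_quartet=1 acc=0xA bytes_emitted=0
After char 1 ('Q'=16): chars_in_quartet=2 acc=0x290 bytes_emitted=0
After char 2 ('K'=10): chars_in_quartet=3 acc=0xA40A bytes_emitted=0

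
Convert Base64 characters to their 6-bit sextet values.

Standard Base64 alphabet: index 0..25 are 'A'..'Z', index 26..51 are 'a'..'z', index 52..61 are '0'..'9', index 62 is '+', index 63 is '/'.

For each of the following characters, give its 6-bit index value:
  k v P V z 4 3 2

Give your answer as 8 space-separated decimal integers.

'k': a..z range, 26 + ord('k') − ord('a') = 36
'v': a..z range, 26 + ord('v') − ord('a') = 47
'P': A..Z range, ord('P') − ord('A') = 15
'V': A..Z range, ord('V') − ord('A') = 21
'z': a..z range, 26 + ord('z') − ord('a') = 51
'4': 0..9 range, 52 + ord('4') − ord('0') = 56
'3': 0..9 range, 52 + ord('3') − ord('0') = 55
'2': 0..9 range, 52 + ord('2') − ord('0') = 54

Answer: 36 47 15 21 51 56 55 54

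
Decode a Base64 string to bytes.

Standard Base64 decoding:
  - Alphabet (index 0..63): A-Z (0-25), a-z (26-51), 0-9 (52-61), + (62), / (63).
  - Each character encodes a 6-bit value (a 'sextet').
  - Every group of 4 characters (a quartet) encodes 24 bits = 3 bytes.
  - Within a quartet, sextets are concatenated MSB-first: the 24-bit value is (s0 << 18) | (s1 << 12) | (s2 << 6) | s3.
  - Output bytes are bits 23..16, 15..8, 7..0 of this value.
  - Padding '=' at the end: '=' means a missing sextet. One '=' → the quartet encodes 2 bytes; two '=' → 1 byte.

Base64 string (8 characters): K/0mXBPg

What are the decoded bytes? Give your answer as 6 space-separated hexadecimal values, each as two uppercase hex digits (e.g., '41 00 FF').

Answer: 2B FD 26 5C 13 E0

Derivation:
After char 0 ('K'=10): chars_in_quartet=1 acc=0xA bytes_emitted=0
After char 1 ('/'=63): chars_in_quartet=2 acc=0x2BF bytes_emitted=0
After char 2 ('0'=52): chars_in_quartet=3 acc=0xAFF4 bytes_emitted=0
After char 3 ('m'=38): chars_in_quartet=4 acc=0x2BFD26 -> emit 2B FD 26, reset; bytes_emitted=3
After char 4 ('X'=23): chars_in_quartet=1 acc=0x17 bytes_emitted=3
After char 5 ('B'=1): chars_in_quartet=2 acc=0x5C1 bytes_emitted=3
After char 6 ('P'=15): chars_in_quartet=3 acc=0x1704F bytes_emitted=3
After char 7 ('g'=32): chars_in_quartet=4 acc=0x5C13E0 -> emit 5C 13 E0, reset; bytes_emitted=6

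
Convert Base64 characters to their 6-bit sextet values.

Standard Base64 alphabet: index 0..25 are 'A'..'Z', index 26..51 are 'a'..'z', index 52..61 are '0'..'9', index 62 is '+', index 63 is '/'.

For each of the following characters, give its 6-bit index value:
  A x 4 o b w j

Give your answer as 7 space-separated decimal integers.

'A': A..Z range, ord('A') − ord('A') = 0
'x': a..z range, 26 + ord('x') − ord('a') = 49
'4': 0..9 range, 52 + ord('4') − ord('0') = 56
'o': a..z range, 26 + ord('o') − ord('a') = 40
'b': a..z range, 26 + ord('b') − ord('a') = 27
'w': a..z range, 26 + ord('w') − ord('a') = 48
'j': a..z range, 26 + ord('j') − ord('a') = 35

Answer: 0 49 56 40 27 48 35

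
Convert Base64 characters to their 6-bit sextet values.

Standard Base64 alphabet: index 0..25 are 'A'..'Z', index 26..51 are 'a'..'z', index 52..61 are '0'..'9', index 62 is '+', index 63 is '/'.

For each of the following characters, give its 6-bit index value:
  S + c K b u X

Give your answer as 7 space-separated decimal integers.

'S': A..Z range, ord('S') − ord('A') = 18
'+': index 62
'c': a..z range, 26 + ord('c') − ord('a') = 28
'K': A..Z range, ord('K') − ord('A') = 10
'b': a..z range, 26 + ord('b') − ord('a') = 27
'u': a..z range, 26 + ord('u') − ord('a') = 46
'X': A..Z range, ord('X') − ord('A') = 23

Answer: 18 62 28 10 27 46 23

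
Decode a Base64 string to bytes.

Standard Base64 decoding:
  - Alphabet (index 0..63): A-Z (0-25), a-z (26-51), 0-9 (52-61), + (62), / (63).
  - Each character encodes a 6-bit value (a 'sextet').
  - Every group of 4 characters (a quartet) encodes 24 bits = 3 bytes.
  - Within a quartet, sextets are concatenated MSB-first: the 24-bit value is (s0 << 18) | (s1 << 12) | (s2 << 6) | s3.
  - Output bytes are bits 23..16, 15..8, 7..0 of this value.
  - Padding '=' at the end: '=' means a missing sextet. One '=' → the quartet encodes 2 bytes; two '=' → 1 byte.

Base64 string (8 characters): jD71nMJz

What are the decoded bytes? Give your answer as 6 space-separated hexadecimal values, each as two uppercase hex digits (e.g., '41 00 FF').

Answer: 8C 3E F5 9C C2 73

Derivation:
After char 0 ('j'=35): chars_in_quartet=1 acc=0x23 bytes_emitted=0
After char 1 ('D'=3): chars_in_quartet=2 acc=0x8C3 bytes_emitted=0
After char 2 ('7'=59): chars_in_quartet=3 acc=0x230FB bytes_emitted=0
After char 3 ('1'=53): chars_in_quartet=4 acc=0x8C3EF5 -> emit 8C 3E F5, reset; bytes_emitted=3
After char 4 ('n'=39): chars_in_quartet=1 acc=0x27 bytes_emitted=3
After char 5 ('M'=12): chars_in_quartet=2 acc=0x9CC bytes_emitted=3
After char 6 ('J'=9): chars_in_quartet=3 acc=0x27309 bytes_emitted=3
After char 7 ('z'=51): chars_in_quartet=4 acc=0x9CC273 -> emit 9C C2 73, reset; bytes_emitted=6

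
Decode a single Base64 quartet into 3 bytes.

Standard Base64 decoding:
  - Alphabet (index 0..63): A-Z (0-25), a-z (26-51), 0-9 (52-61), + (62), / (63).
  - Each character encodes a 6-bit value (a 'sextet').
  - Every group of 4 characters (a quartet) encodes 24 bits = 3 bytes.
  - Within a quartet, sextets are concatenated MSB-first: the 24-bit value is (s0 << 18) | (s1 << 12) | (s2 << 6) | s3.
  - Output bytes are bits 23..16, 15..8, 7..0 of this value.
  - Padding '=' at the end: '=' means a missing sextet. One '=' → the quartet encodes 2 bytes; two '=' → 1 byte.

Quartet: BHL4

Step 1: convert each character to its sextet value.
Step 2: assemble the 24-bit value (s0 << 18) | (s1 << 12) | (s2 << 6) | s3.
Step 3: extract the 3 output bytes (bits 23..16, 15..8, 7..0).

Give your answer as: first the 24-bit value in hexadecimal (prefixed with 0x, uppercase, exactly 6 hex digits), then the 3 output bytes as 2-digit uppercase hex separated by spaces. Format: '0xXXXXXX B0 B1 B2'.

Sextets: B=1, H=7, L=11, 4=56
24-bit: (1<<18) | (7<<12) | (11<<6) | 56
      = 0x040000 | 0x007000 | 0x0002C0 | 0x000038
      = 0x0472F8
Bytes: (v>>16)&0xFF=04, (v>>8)&0xFF=72, v&0xFF=F8

Answer: 0x0472F8 04 72 F8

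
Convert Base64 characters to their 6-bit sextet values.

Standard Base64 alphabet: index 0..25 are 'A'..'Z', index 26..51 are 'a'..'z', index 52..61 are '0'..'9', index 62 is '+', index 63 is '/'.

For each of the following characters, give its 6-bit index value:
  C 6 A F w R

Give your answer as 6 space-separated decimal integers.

'C': A..Z range, ord('C') − ord('A') = 2
'6': 0..9 range, 52 + ord('6') − ord('0') = 58
'A': A..Z range, ord('A') − ord('A') = 0
'F': A..Z range, ord('F') − ord('A') = 5
'w': a..z range, 26 + ord('w') − ord('a') = 48
'R': A..Z range, ord('R') − ord('A') = 17

Answer: 2 58 0 5 48 17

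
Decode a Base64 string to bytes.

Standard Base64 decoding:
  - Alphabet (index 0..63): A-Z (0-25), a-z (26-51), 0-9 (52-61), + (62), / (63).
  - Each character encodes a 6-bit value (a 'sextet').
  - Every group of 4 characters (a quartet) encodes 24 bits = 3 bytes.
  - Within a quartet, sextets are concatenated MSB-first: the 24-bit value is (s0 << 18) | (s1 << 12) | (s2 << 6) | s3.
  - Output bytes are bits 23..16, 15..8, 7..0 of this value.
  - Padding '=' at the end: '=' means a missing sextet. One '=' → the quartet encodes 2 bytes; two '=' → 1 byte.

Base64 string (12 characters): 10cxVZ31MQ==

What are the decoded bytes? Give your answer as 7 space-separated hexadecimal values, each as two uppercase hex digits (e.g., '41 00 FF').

After char 0 ('1'=53): chars_in_quartet=1 acc=0x35 bytes_emitted=0
After char 1 ('0'=52): chars_in_quartet=2 acc=0xD74 bytes_emitted=0
After char 2 ('c'=28): chars_in_quartet=3 acc=0x35D1C bytes_emitted=0
After char 3 ('x'=49): chars_in_quartet=4 acc=0xD74731 -> emit D7 47 31, reset; bytes_emitted=3
After char 4 ('V'=21): chars_in_quartet=1 acc=0x15 bytes_emitted=3
After char 5 ('Z'=25): chars_in_quartet=2 acc=0x559 bytes_emitted=3
After char 6 ('3'=55): chars_in_quartet=3 acc=0x15677 bytes_emitted=3
After char 7 ('1'=53): chars_in_quartet=4 acc=0x559DF5 -> emit 55 9D F5, reset; bytes_emitted=6
After char 8 ('M'=12): chars_in_quartet=1 acc=0xC bytes_emitted=6
After char 9 ('Q'=16): chars_in_quartet=2 acc=0x310 bytes_emitted=6
Padding '==': partial quartet acc=0x310 -> emit 31; bytes_emitted=7

Answer: D7 47 31 55 9D F5 31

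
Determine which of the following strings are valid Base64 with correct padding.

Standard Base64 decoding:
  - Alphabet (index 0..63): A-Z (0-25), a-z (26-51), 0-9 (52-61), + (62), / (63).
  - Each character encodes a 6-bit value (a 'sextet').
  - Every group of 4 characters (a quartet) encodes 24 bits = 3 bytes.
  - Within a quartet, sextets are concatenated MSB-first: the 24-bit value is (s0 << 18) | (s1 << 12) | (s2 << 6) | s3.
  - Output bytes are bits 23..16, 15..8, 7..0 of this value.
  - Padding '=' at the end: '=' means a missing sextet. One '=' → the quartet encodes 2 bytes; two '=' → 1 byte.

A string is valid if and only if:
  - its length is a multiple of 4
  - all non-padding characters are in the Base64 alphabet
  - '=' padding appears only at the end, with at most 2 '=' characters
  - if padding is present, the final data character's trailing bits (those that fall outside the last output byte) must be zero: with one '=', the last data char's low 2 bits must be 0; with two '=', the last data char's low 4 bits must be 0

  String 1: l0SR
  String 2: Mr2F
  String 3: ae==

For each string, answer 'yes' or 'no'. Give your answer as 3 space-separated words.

Answer: yes yes no

Derivation:
String 1: 'l0SR' → valid
String 2: 'Mr2F' → valid
String 3: 'ae==' → invalid (bad trailing bits)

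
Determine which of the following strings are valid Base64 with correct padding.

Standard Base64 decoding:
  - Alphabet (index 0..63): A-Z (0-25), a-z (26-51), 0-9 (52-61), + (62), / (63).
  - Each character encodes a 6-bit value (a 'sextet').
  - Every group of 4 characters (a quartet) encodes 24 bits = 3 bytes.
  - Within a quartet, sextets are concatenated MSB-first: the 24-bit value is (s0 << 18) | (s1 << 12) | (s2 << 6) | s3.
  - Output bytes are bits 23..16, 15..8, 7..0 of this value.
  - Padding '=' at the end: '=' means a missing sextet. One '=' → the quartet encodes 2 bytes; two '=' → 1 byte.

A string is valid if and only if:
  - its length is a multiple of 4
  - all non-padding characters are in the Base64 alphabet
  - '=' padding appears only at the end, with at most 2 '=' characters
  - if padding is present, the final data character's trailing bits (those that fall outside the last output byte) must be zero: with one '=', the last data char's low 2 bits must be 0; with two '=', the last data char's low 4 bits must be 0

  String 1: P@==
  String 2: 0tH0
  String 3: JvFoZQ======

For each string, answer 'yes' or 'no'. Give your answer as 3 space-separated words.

String 1: 'P@==' → invalid (bad char(s): ['@'])
String 2: '0tH0' → valid
String 3: 'JvFoZQ======' → invalid (6 pad chars (max 2))

Answer: no yes no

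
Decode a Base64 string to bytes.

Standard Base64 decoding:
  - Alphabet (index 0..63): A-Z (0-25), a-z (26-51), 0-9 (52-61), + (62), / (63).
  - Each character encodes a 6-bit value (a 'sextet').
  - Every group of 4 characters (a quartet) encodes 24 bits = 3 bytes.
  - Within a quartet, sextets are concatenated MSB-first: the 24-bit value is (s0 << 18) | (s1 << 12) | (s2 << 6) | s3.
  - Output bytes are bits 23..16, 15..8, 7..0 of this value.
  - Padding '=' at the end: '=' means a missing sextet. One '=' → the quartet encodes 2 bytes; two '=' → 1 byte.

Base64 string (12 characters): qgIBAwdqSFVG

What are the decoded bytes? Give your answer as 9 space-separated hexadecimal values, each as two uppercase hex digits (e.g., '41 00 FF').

Answer: AA 02 01 03 07 6A 48 55 46

Derivation:
After char 0 ('q'=42): chars_in_quartet=1 acc=0x2A bytes_emitted=0
After char 1 ('g'=32): chars_in_quartet=2 acc=0xAA0 bytes_emitted=0
After char 2 ('I'=8): chars_in_quartet=3 acc=0x2A808 bytes_emitted=0
After char 3 ('B'=1): chars_in_quartet=4 acc=0xAA0201 -> emit AA 02 01, reset; bytes_emitted=3
After char 4 ('A'=0): chars_in_quartet=1 acc=0x0 bytes_emitted=3
After char 5 ('w'=48): chars_in_quartet=2 acc=0x30 bytes_emitted=3
After char 6 ('d'=29): chars_in_quartet=3 acc=0xC1D bytes_emitted=3
After char 7 ('q'=42): chars_in_quartet=4 acc=0x3076A -> emit 03 07 6A, reset; bytes_emitted=6
After char 8 ('S'=18): chars_in_quartet=1 acc=0x12 bytes_emitted=6
After char 9 ('F'=5): chars_in_quartet=2 acc=0x485 bytes_emitted=6
After char 10 ('V'=21): chars_in_quartet=3 acc=0x12155 bytes_emitted=6
After char 11 ('G'=6): chars_in_quartet=4 acc=0x485546 -> emit 48 55 46, reset; bytes_emitted=9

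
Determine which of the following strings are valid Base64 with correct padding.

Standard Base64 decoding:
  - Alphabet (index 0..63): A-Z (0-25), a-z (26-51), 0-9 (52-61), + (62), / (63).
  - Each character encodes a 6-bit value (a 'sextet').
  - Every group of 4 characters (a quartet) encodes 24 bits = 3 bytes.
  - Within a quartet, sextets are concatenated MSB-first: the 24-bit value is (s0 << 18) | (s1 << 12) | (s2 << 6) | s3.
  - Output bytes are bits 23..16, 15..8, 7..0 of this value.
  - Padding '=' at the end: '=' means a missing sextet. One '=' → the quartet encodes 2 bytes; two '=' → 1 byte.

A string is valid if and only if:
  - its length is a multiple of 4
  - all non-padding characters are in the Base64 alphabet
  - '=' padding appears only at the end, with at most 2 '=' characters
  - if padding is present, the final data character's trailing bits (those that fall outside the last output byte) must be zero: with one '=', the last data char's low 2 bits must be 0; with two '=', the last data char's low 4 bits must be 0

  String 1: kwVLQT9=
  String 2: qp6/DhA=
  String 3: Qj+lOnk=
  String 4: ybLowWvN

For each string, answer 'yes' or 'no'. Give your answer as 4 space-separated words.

Answer: no yes yes yes

Derivation:
String 1: 'kwVLQT9=' → invalid (bad trailing bits)
String 2: 'qp6/DhA=' → valid
String 3: 'Qj+lOnk=' → valid
String 4: 'ybLowWvN' → valid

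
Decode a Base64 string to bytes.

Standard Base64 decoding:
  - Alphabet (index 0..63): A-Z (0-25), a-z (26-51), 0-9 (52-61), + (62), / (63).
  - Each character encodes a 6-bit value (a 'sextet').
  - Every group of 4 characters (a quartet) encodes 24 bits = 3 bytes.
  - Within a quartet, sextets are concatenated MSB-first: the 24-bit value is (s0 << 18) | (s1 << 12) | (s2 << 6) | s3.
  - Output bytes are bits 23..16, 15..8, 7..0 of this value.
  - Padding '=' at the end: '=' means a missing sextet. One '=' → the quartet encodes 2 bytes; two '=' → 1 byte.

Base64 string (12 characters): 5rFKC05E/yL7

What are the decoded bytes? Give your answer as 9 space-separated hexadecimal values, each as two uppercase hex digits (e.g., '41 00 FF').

Answer: E6 B1 4A 0B 4E 44 FF 22 FB

Derivation:
After char 0 ('5'=57): chars_in_quartet=1 acc=0x39 bytes_emitted=0
After char 1 ('r'=43): chars_in_quartet=2 acc=0xE6B bytes_emitted=0
After char 2 ('F'=5): chars_in_quartet=3 acc=0x39AC5 bytes_emitted=0
After char 3 ('K'=10): chars_in_quartet=4 acc=0xE6B14A -> emit E6 B1 4A, reset; bytes_emitted=3
After char 4 ('C'=2): chars_in_quartet=1 acc=0x2 bytes_emitted=3
After char 5 ('0'=52): chars_in_quartet=2 acc=0xB4 bytes_emitted=3
After char 6 ('5'=57): chars_in_quartet=3 acc=0x2D39 bytes_emitted=3
After char 7 ('E'=4): chars_in_quartet=4 acc=0xB4E44 -> emit 0B 4E 44, reset; bytes_emitted=6
After char 8 ('/'=63): chars_in_quartet=1 acc=0x3F bytes_emitted=6
After char 9 ('y'=50): chars_in_quartet=2 acc=0xFF2 bytes_emitted=6
After char 10 ('L'=11): chars_in_quartet=3 acc=0x3FC8B bytes_emitted=6
After char 11 ('7'=59): chars_in_quartet=4 acc=0xFF22FB -> emit FF 22 FB, reset; bytes_emitted=9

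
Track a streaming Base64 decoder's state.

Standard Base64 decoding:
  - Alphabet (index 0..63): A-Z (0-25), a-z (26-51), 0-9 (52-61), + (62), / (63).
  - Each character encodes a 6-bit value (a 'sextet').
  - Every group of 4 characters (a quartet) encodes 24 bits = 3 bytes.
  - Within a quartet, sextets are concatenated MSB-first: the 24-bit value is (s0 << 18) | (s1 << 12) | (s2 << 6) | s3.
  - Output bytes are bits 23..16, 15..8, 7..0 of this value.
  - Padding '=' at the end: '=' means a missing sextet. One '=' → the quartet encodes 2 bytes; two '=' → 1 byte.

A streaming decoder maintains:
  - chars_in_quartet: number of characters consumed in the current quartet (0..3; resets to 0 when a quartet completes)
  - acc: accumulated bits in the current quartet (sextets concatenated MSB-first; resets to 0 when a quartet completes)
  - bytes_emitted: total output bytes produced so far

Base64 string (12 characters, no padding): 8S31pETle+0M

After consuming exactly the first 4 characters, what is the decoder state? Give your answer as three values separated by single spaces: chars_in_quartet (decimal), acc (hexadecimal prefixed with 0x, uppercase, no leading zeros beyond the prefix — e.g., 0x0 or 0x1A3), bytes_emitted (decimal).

After char 0 ('8'=60): chars_in_quartet=1 acc=0x3C bytes_emitted=0
After char 1 ('S'=18): chars_in_quartet=2 acc=0xF12 bytes_emitted=0
After char 2 ('3'=55): chars_in_quartet=3 acc=0x3C4B7 bytes_emitted=0
After char 3 ('1'=53): chars_in_quartet=4 acc=0xF12DF5 -> emit F1 2D F5, reset; bytes_emitted=3

Answer: 0 0x0 3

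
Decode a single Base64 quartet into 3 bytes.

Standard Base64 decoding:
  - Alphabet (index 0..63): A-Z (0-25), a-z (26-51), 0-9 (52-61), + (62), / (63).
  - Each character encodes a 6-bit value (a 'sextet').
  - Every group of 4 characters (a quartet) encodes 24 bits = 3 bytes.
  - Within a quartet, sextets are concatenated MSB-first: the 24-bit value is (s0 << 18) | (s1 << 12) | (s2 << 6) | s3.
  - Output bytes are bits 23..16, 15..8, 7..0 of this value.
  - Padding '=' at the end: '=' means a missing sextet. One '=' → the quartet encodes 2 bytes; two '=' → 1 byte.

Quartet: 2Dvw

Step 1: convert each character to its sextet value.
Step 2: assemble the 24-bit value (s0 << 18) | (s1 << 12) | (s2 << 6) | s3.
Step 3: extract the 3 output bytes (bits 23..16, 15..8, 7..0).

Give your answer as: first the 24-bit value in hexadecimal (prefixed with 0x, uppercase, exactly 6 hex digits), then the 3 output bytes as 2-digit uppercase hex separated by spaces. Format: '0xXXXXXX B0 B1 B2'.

Sextets: 2=54, D=3, v=47, w=48
24-bit: (54<<18) | (3<<12) | (47<<6) | 48
      = 0xD80000 | 0x003000 | 0x000BC0 | 0x000030
      = 0xD83BF0
Bytes: (v>>16)&0xFF=D8, (v>>8)&0xFF=3B, v&0xFF=F0

Answer: 0xD83BF0 D8 3B F0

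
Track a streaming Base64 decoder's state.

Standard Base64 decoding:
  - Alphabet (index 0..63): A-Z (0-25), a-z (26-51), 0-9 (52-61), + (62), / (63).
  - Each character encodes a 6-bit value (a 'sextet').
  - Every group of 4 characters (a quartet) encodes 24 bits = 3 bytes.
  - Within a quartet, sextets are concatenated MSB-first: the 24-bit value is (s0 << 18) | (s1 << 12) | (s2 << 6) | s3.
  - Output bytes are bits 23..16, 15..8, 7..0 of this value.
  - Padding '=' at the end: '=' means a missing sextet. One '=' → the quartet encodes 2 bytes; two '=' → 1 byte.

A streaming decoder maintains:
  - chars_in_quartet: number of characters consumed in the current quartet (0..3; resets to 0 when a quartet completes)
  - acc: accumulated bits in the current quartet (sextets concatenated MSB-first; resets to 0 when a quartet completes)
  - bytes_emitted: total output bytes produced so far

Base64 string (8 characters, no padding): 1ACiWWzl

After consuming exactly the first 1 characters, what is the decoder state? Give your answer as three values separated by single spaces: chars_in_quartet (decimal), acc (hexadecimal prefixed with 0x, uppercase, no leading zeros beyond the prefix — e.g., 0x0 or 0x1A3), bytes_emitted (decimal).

Answer: 1 0x35 0

Derivation:
After char 0 ('1'=53): chars_in_quartet=1 acc=0x35 bytes_emitted=0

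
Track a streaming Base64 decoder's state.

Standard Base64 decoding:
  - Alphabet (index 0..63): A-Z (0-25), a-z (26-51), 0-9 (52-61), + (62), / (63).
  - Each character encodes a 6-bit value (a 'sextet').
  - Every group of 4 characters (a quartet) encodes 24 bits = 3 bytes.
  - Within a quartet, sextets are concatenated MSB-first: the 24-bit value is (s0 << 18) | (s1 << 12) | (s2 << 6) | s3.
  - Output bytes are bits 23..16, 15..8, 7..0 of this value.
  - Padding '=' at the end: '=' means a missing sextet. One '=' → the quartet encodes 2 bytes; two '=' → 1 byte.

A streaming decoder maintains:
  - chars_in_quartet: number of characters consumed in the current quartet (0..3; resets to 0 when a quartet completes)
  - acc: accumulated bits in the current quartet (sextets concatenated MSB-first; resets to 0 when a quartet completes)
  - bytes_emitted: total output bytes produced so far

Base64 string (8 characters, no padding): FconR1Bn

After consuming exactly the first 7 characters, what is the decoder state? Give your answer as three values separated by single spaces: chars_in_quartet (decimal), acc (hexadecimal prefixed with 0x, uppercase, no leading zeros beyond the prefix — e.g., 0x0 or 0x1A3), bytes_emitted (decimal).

Answer: 3 0x11D41 3

Derivation:
After char 0 ('F'=5): chars_in_quartet=1 acc=0x5 bytes_emitted=0
After char 1 ('c'=28): chars_in_quartet=2 acc=0x15C bytes_emitted=0
After char 2 ('o'=40): chars_in_quartet=3 acc=0x5728 bytes_emitted=0
After char 3 ('n'=39): chars_in_quartet=4 acc=0x15CA27 -> emit 15 CA 27, reset; bytes_emitted=3
After char 4 ('R'=17): chars_in_quartet=1 acc=0x11 bytes_emitted=3
After char 5 ('1'=53): chars_in_quartet=2 acc=0x475 bytes_emitted=3
After char 6 ('B'=1): chars_in_quartet=3 acc=0x11D41 bytes_emitted=3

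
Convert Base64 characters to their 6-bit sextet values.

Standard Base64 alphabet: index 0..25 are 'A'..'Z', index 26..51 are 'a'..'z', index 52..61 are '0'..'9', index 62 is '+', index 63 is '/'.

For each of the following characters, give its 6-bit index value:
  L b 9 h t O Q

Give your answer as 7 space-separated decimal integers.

Answer: 11 27 61 33 45 14 16

Derivation:
'L': A..Z range, ord('L') − ord('A') = 11
'b': a..z range, 26 + ord('b') − ord('a') = 27
'9': 0..9 range, 52 + ord('9') − ord('0') = 61
'h': a..z range, 26 + ord('h') − ord('a') = 33
't': a..z range, 26 + ord('t') − ord('a') = 45
'O': A..Z range, ord('O') − ord('A') = 14
'Q': A..Z range, ord('Q') − ord('A') = 16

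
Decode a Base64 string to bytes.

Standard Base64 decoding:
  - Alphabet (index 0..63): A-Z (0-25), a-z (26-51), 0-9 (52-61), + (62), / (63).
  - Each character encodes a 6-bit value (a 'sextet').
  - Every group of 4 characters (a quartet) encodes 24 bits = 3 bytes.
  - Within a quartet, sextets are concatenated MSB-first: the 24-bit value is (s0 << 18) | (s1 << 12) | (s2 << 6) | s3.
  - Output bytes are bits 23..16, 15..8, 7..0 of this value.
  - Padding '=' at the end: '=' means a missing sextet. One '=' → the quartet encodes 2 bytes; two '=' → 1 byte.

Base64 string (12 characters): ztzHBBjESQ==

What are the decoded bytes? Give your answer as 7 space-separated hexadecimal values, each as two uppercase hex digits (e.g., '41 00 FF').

After char 0 ('z'=51): chars_in_quartet=1 acc=0x33 bytes_emitted=0
After char 1 ('t'=45): chars_in_quartet=2 acc=0xCED bytes_emitted=0
After char 2 ('z'=51): chars_in_quartet=3 acc=0x33B73 bytes_emitted=0
After char 3 ('H'=7): chars_in_quartet=4 acc=0xCEDCC7 -> emit CE DC C7, reset; bytes_emitted=3
After char 4 ('B'=1): chars_in_quartet=1 acc=0x1 bytes_emitted=3
After char 5 ('B'=1): chars_in_quartet=2 acc=0x41 bytes_emitted=3
After char 6 ('j'=35): chars_in_quartet=3 acc=0x1063 bytes_emitted=3
After char 7 ('E'=4): chars_in_quartet=4 acc=0x418C4 -> emit 04 18 C4, reset; bytes_emitted=6
After char 8 ('S'=18): chars_in_quartet=1 acc=0x12 bytes_emitted=6
After char 9 ('Q'=16): chars_in_quartet=2 acc=0x490 bytes_emitted=6
Padding '==': partial quartet acc=0x490 -> emit 49; bytes_emitted=7

Answer: CE DC C7 04 18 C4 49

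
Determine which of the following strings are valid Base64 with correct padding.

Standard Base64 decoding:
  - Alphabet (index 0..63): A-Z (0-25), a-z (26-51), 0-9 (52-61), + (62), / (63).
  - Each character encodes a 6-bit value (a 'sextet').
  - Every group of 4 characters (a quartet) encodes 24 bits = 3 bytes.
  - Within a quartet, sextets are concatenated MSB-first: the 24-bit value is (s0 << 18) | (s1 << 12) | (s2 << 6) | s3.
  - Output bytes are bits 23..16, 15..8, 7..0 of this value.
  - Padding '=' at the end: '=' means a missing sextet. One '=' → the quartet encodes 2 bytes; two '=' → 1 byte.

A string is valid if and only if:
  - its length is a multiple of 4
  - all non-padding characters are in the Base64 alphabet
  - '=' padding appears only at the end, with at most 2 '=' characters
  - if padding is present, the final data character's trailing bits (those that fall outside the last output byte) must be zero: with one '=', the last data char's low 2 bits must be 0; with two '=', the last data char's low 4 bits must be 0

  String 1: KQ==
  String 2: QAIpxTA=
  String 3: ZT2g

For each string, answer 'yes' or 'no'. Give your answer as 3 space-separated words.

String 1: 'KQ==' → valid
String 2: 'QAIpxTA=' → valid
String 3: 'ZT2g' → valid

Answer: yes yes yes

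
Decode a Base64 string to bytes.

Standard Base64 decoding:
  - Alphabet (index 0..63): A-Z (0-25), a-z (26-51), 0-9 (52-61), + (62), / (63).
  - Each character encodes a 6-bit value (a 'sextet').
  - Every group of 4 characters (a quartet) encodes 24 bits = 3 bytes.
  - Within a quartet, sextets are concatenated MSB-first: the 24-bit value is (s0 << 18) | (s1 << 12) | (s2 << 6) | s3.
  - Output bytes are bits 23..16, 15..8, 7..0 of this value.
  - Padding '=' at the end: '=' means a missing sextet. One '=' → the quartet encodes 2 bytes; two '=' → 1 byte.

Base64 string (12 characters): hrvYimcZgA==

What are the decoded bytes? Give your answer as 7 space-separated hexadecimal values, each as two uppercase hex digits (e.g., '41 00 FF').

After char 0 ('h'=33): chars_in_quartet=1 acc=0x21 bytes_emitted=0
After char 1 ('r'=43): chars_in_quartet=2 acc=0x86B bytes_emitted=0
After char 2 ('v'=47): chars_in_quartet=3 acc=0x21AEF bytes_emitted=0
After char 3 ('Y'=24): chars_in_quartet=4 acc=0x86BBD8 -> emit 86 BB D8, reset; bytes_emitted=3
After char 4 ('i'=34): chars_in_quartet=1 acc=0x22 bytes_emitted=3
After char 5 ('m'=38): chars_in_quartet=2 acc=0x8A6 bytes_emitted=3
After char 6 ('c'=28): chars_in_quartet=3 acc=0x2299C bytes_emitted=3
After char 7 ('Z'=25): chars_in_quartet=4 acc=0x8A6719 -> emit 8A 67 19, reset; bytes_emitted=6
After char 8 ('g'=32): chars_in_quartet=1 acc=0x20 bytes_emitted=6
After char 9 ('A'=0): chars_in_quartet=2 acc=0x800 bytes_emitted=6
Padding '==': partial quartet acc=0x800 -> emit 80; bytes_emitted=7

Answer: 86 BB D8 8A 67 19 80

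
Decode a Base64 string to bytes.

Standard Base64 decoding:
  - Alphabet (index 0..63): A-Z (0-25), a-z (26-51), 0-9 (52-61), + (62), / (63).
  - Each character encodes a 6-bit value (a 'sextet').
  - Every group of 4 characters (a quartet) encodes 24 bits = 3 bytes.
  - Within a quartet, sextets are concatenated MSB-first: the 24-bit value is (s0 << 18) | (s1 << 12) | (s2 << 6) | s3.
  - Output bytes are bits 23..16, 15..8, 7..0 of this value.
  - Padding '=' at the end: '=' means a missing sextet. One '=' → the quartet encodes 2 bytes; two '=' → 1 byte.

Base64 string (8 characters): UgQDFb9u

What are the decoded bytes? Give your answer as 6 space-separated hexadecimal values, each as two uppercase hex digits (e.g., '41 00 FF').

After char 0 ('U'=20): chars_in_quartet=1 acc=0x14 bytes_emitted=0
After char 1 ('g'=32): chars_in_quartet=2 acc=0x520 bytes_emitted=0
After char 2 ('Q'=16): chars_in_quartet=3 acc=0x14810 bytes_emitted=0
After char 3 ('D'=3): chars_in_quartet=4 acc=0x520403 -> emit 52 04 03, reset; bytes_emitted=3
After char 4 ('F'=5): chars_in_quartet=1 acc=0x5 bytes_emitted=3
After char 5 ('b'=27): chars_in_quartet=2 acc=0x15B bytes_emitted=3
After char 6 ('9'=61): chars_in_quartet=3 acc=0x56FD bytes_emitted=3
After char 7 ('u'=46): chars_in_quartet=4 acc=0x15BF6E -> emit 15 BF 6E, reset; bytes_emitted=6

Answer: 52 04 03 15 BF 6E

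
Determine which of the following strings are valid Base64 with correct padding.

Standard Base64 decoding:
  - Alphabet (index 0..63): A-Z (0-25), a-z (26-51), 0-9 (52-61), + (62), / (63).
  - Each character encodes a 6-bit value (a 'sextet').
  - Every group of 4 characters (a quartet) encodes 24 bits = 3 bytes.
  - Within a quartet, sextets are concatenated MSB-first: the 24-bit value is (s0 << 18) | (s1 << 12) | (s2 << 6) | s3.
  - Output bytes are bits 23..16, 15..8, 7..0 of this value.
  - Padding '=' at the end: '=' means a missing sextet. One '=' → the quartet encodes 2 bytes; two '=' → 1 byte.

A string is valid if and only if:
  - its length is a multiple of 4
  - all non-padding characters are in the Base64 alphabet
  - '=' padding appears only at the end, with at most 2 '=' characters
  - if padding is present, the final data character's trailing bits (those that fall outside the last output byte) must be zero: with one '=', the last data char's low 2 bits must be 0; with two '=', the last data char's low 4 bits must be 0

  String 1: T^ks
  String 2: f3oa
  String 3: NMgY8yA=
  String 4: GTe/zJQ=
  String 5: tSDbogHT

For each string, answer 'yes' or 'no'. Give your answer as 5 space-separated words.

Answer: no yes yes yes yes

Derivation:
String 1: 'T^ks' → invalid (bad char(s): ['^'])
String 2: 'f3oa' → valid
String 3: 'NMgY8yA=' → valid
String 4: 'GTe/zJQ=' → valid
String 5: 'tSDbogHT' → valid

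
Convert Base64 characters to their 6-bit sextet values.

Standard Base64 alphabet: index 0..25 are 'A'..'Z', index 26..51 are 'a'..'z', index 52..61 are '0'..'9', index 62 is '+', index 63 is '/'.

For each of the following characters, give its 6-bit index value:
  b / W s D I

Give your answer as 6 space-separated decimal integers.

Answer: 27 63 22 44 3 8

Derivation:
'b': a..z range, 26 + ord('b') − ord('a') = 27
'/': index 63
'W': A..Z range, ord('W') − ord('A') = 22
's': a..z range, 26 + ord('s') − ord('a') = 44
'D': A..Z range, ord('D') − ord('A') = 3
'I': A..Z range, ord('I') − ord('A') = 8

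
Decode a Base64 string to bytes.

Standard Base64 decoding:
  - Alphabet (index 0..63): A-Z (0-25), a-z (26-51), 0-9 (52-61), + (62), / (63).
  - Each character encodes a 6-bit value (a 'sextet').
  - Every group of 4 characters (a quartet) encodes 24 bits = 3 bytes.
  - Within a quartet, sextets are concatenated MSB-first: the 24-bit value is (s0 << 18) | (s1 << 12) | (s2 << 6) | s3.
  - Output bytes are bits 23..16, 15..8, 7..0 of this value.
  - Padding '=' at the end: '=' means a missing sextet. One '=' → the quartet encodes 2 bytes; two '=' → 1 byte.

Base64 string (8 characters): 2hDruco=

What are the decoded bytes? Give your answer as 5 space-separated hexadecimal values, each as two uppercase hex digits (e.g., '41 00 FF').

After char 0 ('2'=54): chars_in_quartet=1 acc=0x36 bytes_emitted=0
After char 1 ('h'=33): chars_in_quartet=2 acc=0xDA1 bytes_emitted=0
After char 2 ('D'=3): chars_in_quartet=3 acc=0x36843 bytes_emitted=0
After char 3 ('r'=43): chars_in_quartet=4 acc=0xDA10EB -> emit DA 10 EB, reset; bytes_emitted=3
After char 4 ('u'=46): chars_in_quartet=1 acc=0x2E bytes_emitted=3
After char 5 ('c'=28): chars_in_quartet=2 acc=0xB9C bytes_emitted=3
After char 6 ('o'=40): chars_in_quartet=3 acc=0x2E728 bytes_emitted=3
Padding '=': partial quartet acc=0x2E728 -> emit B9 CA; bytes_emitted=5

Answer: DA 10 EB B9 CA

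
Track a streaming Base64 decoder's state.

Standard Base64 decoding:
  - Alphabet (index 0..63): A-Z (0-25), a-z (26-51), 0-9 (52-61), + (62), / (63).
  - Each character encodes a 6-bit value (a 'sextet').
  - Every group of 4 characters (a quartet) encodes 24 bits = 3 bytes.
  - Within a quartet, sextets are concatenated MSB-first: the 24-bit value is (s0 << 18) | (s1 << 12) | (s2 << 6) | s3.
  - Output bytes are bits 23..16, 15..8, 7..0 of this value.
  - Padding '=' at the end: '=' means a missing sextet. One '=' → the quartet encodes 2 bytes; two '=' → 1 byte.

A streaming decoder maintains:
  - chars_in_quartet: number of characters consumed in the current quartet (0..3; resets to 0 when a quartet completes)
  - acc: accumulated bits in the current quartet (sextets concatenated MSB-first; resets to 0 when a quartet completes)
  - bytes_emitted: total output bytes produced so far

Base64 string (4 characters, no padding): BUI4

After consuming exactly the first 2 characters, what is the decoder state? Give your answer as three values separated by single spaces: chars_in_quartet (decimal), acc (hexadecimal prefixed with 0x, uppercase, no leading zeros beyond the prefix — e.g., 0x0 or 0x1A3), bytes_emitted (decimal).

Answer: 2 0x54 0

Derivation:
After char 0 ('B'=1): chars_in_quartet=1 acc=0x1 bytes_emitted=0
After char 1 ('U'=20): chars_in_quartet=2 acc=0x54 bytes_emitted=0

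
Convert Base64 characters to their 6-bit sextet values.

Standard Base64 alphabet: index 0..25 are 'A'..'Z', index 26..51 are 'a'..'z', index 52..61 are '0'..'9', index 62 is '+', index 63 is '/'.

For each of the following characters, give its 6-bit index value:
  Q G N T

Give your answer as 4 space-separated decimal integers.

'Q': A..Z range, ord('Q') − ord('A') = 16
'G': A..Z range, ord('G') − ord('A') = 6
'N': A..Z range, ord('N') − ord('A') = 13
'T': A..Z range, ord('T') − ord('A') = 19

Answer: 16 6 13 19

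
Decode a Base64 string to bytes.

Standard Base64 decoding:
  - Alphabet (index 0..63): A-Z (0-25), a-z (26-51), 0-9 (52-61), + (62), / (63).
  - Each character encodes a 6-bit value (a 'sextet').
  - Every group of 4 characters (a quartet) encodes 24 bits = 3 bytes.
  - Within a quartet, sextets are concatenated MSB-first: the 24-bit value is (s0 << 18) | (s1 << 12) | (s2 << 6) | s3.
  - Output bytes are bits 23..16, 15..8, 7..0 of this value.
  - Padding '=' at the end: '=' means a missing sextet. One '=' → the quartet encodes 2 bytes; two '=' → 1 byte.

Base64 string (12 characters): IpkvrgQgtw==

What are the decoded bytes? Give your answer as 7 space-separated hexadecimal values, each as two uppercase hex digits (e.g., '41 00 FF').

After char 0 ('I'=8): chars_in_quartet=1 acc=0x8 bytes_emitted=0
After char 1 ('p'=41): chars_in_quartet=2 acc=0x229 bytes_emitted=0
After char 2 ('k'=36): chars_in_quartet=3 acc=0x8A64 bytes_emitted=0
After char 3 ('v'=47): chars_in_quartet=4 acc=0x22992F -> emit 22 99 2F, reset; bytes_emitted=3
After char 4 ('r'=43): chars_in_quartet=1 acc=0x2B bytes_emitted=3
After char 5 ('g'=32): chars_in_quartet=2 acc=0xAE0 bytes_emitted=3
After char 6 ('Q'=16): chars_in_quartet=3 acc=0x2B810 bytes_emitted=3
After char 7 ('g'=32): chars_in_quartet=4 acc=0xAE0420 -> emit AE 04 20, reset; bytes_emitted=6
After char 8 ('t'=45): chars_in_quartet=1 acc=0x2D bytes_emitted=6
After char 9 ('w'=48): chars_in_quartet=2 acc=0xB70 bytes_emitted=6
Padding '==': partial quartet acc=0xB70 -> emit B7; bytes_emitted=7

Answer: 22 99 2F AE 04 20 B7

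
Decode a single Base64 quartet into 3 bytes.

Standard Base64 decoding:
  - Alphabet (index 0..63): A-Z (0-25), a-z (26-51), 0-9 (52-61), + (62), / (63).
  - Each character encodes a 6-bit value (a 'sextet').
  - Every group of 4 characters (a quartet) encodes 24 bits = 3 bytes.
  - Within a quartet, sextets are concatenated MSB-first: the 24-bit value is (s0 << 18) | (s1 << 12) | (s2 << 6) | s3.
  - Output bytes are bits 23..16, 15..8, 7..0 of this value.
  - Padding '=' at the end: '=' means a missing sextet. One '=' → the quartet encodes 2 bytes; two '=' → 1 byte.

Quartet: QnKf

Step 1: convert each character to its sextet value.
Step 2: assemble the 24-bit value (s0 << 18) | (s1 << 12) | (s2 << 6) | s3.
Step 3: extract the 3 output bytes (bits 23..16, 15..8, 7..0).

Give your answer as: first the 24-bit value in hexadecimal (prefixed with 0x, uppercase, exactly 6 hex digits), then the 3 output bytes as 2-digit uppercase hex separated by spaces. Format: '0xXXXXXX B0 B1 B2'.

Answer: 0x42729F 42 72 9F

Derivation:
Sextets: Q=16, n=39, K=10, f=31
24-bit: (16<<18) | (39<<12) | (10<<6) | 31
      = 0x400000 | 0x027000 | 0x000280 | 0x00001F
      = 0x42729F
Bytes: (v>>16)&0xFF=42, (v>>8)&0xFF=72, v&0xFF=9F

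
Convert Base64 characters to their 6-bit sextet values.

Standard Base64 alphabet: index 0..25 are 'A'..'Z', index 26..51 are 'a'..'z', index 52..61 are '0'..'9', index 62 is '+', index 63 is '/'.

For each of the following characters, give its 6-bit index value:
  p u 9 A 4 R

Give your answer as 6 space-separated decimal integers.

Answer: 41 46 61 0 56 17

Derivation:
'p': a..z range, 26 + ord('p') − ord('a') = 41
'u': a..z range, 26 + ord('u') − ord('a') = 46
'9': 0..9 range, 52 + ord('9') − ord('0') = 61
'A': A..Z range, ord('A') − ord('A') = 0
'4': 0..9 range, 52 + ord('4') − ord('0') = 56
'R': A..Z range, ord('R') − ord('A') = 17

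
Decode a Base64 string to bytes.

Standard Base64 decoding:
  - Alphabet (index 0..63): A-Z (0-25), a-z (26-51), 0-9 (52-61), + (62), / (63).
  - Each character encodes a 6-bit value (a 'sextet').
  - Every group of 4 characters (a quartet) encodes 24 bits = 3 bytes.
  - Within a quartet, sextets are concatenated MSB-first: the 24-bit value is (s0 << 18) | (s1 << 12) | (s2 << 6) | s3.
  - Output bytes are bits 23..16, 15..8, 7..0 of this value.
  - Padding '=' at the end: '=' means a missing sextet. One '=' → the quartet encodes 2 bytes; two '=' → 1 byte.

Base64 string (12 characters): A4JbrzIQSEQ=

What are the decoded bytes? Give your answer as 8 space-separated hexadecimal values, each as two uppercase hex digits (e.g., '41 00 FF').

After char 0 ('A'=0): chars_in_quartet=1 acc=0x0 bytes_emitted=0
After char 1 ('4'=56): chars_in_quartet=2 acc=0x38 bytes_emitted=0
After char 2 ('J'=9): chars_in_quartet=3 acc=0xE09 bytes_emitted=0
After char 3 ('b'=27): chars_in_quartet=4 acc=0x3825B -> emit 03 82 5B, reset; bytes_emitted=3
After char 4 ('r'=43): chars_in_quartet=1 acc=0x2B bytes_emitted=3
After char 5 ('z'=51): chars_in_quartet=2 acc=0xAF3 bytes_emitted=3
After char 6 ('I'=8): chars_in_quartet=3 acc=0x2BCC8 bytes_emitted=3
After char 7 ('Q'=16): chars_in_quartet=4 acc=0xAF3210 -> emit AF 32 10, reset; bytes_emitted=6
After char 8 ('S'=18): chars_in_quartet=1 acc=0x12 bytes_emitted=6
After char 9 ('E'=4): chars_in_quartet=2 acc=0x484 bytes_emitted=6
After char 10 ('Q'=16): chars_in_quartet=3 acc=0x12110 bytes_emitted=6
Padding '=': partial quartet acc=0x12110 -> emit 48 44; bytes_emitted=8

Answer: 03 82 5B AF 32 10 48 44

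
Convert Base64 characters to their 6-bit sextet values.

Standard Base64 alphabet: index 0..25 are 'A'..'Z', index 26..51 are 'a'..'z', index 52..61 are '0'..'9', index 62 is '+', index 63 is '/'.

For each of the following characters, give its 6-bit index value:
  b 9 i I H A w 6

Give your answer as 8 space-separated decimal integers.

'b': a..z range, 26 + ord('b') − ord('a') = 27
'9': 0..9 range, 52 + ord('9') − ord('0') = 61
'i': a..z range, 26 + ord('i') − ord('a') = 34
'I': A..Z range, ord('I') − ord('A') = 8
'H': A..Z range, ord('H') − ord('A') = 7
'A': A..Z range, ord('A') − ord('A') = 0
'w': a..z range, 26 + ord('w') − ord('a') = 48
'6': 0..9 range, 52 + ord('6') − ord('0') = 58

Answer: 27 61 34 8 7 0 48 58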